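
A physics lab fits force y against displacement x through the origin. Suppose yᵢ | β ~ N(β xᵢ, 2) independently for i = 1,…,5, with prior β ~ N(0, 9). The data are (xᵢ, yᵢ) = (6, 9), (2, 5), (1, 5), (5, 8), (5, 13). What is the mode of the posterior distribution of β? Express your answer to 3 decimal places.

β̂_MAP = 1.907

log p(β | y) = −Σ(yᵢ − βxᵢ)²/(2·2) − β²/(2·9) + const.
Setting the derivative to zero: Σxᵢ(yᵢ − βxᵢ)/2 − β/9 = 0, so β = Σxᵢyᵢ / (Σxᵢ² + σ²/τ²).
Σxᵢyᵢ = 6·9 + 2·5 + 1·5 + 5·8 + 5·13 = 174; Σxᵢ² = 91; σ²/τ² = 2/9.
β̂_MAP = 174 / (91 + 2/9) = 174/(821/9) = 1566/821 ≈ 1.907.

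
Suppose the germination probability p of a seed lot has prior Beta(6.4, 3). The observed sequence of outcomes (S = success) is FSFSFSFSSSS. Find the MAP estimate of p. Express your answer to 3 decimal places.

p̂_MAP = 0.674

Prior: Beta(6.4, 3).
Data: 7 successes in 11 trials (from the sequence). The binomial likelihood contributes p^7(1−p)^4, so the posterior is Beta(6.4+7, 3+4) = Beta(13.4, 7).
For Beta(a, b) with a, b > 1 the mode is (a−1)/(a+b−2) = 12.4/18.4 ≈ 0.674.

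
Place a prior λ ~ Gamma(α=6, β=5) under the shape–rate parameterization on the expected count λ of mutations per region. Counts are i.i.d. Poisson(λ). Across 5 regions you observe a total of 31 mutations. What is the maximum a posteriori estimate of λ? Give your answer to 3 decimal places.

λ̂_MAP = 3.600

Σxᵢ = 31, n = 5.
Posterior ∝ λ^5e^(−5λ) · λ^31e^(−5λ) = λ^36e^(−10λ), i.e. Gamma(shape=37, rate=10).
The mode of a Gamma(a, b) with a ≥ 1 (shape–rate) is (a−1)/b = 36/10 ≈ 3.600.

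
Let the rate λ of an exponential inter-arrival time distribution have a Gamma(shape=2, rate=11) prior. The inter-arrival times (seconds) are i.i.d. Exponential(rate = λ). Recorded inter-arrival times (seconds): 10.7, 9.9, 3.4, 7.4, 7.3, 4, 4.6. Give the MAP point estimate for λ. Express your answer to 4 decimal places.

The Exponential(rate=λ) likelihood is ∝ λ^n e^(−λΣtᵢ). Here n = 7 and Σtᵢ = 10.7 + 9.9 + 3.4 + 7.4 + 7.3 + 4 + 4.6 = 47.3.
Posterior ∝ λe^(−11λ) · λ^7e^(−47.3λ) = λ^8e^(−58.3λ), i.e. Gamma(9, 58.3).
Mode = (a−1)/b = 8/58.3 ≈ 0.1372.

λ̂_MAP = 0.1372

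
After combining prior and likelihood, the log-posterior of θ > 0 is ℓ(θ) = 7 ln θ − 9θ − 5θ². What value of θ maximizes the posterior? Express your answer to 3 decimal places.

θ̂_MAP = 0.500

ℓ'(θ) = 7/θ − 9 − 10θ. Setting this to zero and multiplying by θ: 10θ² + 9θ − 7 = 0.
θ = (−9 + √(9² + 4·10·7)) / (2·10) = (−9 + √361) / 20 = (−9 + 19)/20 = 1/2.
ℓ''(θ) = −7/θ² − 10 < 0, confirming a maximum.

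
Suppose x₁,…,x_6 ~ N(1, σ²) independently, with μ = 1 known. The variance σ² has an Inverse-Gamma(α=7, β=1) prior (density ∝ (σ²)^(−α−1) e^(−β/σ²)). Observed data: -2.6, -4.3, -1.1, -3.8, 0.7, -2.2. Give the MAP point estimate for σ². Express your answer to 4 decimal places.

Sum of squared deviations about the known mean: SS = (-2.6−1)² + (-4.3−1)² + (-1.1−1)² + (-3.8−1)² + (0.7−1)² + (-2.2−1)² = 78.83.
The Normal likelihood contributes (σ²)^(−n/2) exp(−SS/(2σ²)), so the posterior is Inverse-Gamma(α + n/2, β + SS/2) = Inverse-Gamma(10, 40.415).
The mode of Inverse-Gamma(a, b) is b/(a+1) = 40.415/11 ≈ 3.6741.

σ̂²_MAP = 3.6741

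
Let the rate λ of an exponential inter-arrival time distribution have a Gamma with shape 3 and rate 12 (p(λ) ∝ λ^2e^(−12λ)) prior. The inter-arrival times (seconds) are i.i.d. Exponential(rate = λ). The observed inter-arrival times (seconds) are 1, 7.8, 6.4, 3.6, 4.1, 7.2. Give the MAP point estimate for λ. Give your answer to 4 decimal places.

λ̂_MAP = 0.1900

The Exponential(rate=λ) likelihood is ∝ λ^n e^(−λΣtᵢ). Here n = 6 and Σtᵢ = 1 + 7.8 + 6.4 + 3.6 + 4.1 + 7.2 = 30.1.
Posterior ∝ λ^2e^(−12λ) · λ^6e^(−30.1λ) = λ^8e^(−42.1λ), i.e. Gamma(9, 42.1).
Mode = (a−1)/b = 8/42.1 ≈ 0.1900.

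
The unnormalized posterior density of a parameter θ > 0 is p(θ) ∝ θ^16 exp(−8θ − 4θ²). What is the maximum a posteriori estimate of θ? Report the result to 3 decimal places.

ℓ'(θ) = 16/θ − 8 − 8θ. Setting this to zero and multiplying by θ: 8θ² + 8θ − 16 = 0.
θ = (−8 + √(8² + 4·8·16)) / (2·8) = (−8 + √576) / 16 = (−8 + 24)/16 = 1.
ℓ''(θ) = −16/θ² − 8 < 0, confirming a maximum.

θ̂_MAP = 1.000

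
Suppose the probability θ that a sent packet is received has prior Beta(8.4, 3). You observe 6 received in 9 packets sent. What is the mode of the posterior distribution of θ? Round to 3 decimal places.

θ̂_MAP = 0.728

Prior: Beta(8.4, 3).
Data: 6 successes in 9 trials. The binomial likelihood contributes θ^6(1−θ)^3, so the posterior is Beta(8.4+6, 3+3) = Beta(14.4, 6).
For Beta(a, b) with a, b > 1 the mode is (a−1)/(a+b−2) = 13.4/18.4 ≈ 0.728.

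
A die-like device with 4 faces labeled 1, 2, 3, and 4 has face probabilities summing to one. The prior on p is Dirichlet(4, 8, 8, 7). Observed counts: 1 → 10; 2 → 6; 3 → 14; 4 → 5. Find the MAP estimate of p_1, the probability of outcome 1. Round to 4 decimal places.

MAP estimate: 0.2241

The posterior is Dirichlet(αᵢ + nᵢ) = Dirichlet(14, 14, 22, 12).
For a Dirichlet(a₁,…,a_K) with all aᵢ > 1, the mode has j-th component (aⱼ − 1)/(Σaᵢ − K).
Here Σaᵢ = 62 and K = 4, so p_1 = (14 − 1)/(62 − 4) = 13/58 ≈ 0.2241.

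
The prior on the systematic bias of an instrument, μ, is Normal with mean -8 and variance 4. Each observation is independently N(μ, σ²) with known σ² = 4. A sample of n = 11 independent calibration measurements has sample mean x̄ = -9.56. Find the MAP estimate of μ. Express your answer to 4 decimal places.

μ̂_MAP = -9.4300

n = 11, x̄ = -9.56.
For a Normal prior and Normal likelihood with known variance, the posterior is Normal; its mode equals its mean, the precision-weighted average.
Prior precision 1/σ₀² = 1/4 = 0.25; data precision n/σ² = 11/4 = 2.75.
μ̂ = (0.25·(-8) + 2.75·(-9.56)) / (0.25 + 2.75) = (-28.29)/3 = -9.4300.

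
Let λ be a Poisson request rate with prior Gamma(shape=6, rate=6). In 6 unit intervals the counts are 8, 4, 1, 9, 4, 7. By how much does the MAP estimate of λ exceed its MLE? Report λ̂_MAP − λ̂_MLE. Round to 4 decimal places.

MAP − MLE = -2.3333

Σxᵢ = 33. Posterior is Gamma(39, 12); MAP = (39−1)/12 = 38/12 ≈ 3.16667.
MLE = x̄ = 33/6 ≈ 5.50000.
Difference = 38/12 − 33/6 = -7/3 ≈ -2.3333.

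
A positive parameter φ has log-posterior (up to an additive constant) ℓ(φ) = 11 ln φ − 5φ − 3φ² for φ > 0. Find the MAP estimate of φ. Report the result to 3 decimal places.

ℓ'(φ) = 11/φ − 5 − 6φ. Setting this to zero and multiplying by φ: 6φ² + 5φ − 11 = 0.
φ = (−5 + √(5² + 4·6·11)) / (2·6) = (−5 + √289) / 12 = (−5 + 17)/12 = 1.
ℓ''(φ) = −11/φ² − 6 < 0, confirming a maximum.

φ̂_MAP = 1.000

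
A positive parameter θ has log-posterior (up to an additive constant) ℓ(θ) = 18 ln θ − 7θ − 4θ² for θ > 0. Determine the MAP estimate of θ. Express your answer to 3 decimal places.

θ̂_MAP = 1.125

ℓ'(θ) = 18/θ − 7 − 8θ. Setting this to zero and multiplying by θ: 8θ² + 7θ − 18 = 0.
θ = (−7 + √(7² + 4·8·18)) / (2·8) = (−7 + √625) / 16 = (−7 + 25)/16 = 9/8.
ℓ''(θ) = −18/θ² − 8 < 0, confirming a maximum.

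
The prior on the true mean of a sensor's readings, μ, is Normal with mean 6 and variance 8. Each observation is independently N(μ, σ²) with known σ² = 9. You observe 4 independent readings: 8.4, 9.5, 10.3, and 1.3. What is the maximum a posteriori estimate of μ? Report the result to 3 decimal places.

μ̂_MAP = 7.073

n = 4; x̄ = (8.4 + 9.5 + 10.3 + 1.3)/4 = 29.5/4 = 7.375.
For a Normal prior and Normal likelihood with known variance, the posterior is Normal; its mode equals its mean, the precision-weighted average.
Prior precision 1/σ₀² = 1/8 = 0.125; data precision n/σ² = 4/9.
μ̂ = (0.125·6 + (4/9)·7.375) / (0.125 + 4/9) = (145/36)/(41/72) = 290/41 ≈ 7.073.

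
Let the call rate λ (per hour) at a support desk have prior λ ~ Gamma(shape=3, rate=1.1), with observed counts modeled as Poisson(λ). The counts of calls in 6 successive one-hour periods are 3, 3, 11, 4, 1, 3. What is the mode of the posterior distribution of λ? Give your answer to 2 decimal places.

Σxᵢ = 3+3+11+4+1+3 = 25, with n = 6.
Posterior ∝ λ^2e^(−1.1λ) · λ^25e^(−6λ) = λ^27e^(−7.1λ), i.e. Gamma(shape=28, rate=7.1).
The mode of a Gamma(a, b) with a ≥ 1 (shape–rate) is (a−1)/b = 27/7.1 ≈ 3.80.

λ̂_MAP = 3.80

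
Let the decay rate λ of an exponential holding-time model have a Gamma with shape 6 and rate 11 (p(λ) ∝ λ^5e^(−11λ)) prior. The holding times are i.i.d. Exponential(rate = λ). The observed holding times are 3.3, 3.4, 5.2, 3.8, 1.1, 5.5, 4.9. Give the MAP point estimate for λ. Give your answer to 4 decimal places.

The Exponential(rate=λ) likelihood is ∝ λ^n e^(−λΣtᵢ). Here n = 7 and Σtᵢ = 3.3 + 3.4 + 5.2 + 3.8 + 1.1 + 5.5 + 4.9 = 27.2.
Posterior ∝ λ^5e^(−11λ) · λ^7e^(−27.2λ) = λ^12e^(−38.2λ), i.e. Gamma(13, 38.2).
Mode = (a−1)/b = 12/38.2 ≈ 0.3141.

λ̂_MAP = 0.3141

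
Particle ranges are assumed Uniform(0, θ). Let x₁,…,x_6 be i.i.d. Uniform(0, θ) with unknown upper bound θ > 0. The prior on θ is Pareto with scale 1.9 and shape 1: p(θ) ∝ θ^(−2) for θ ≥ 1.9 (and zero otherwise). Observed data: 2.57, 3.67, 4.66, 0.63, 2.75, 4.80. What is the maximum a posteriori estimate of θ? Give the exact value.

θ̂_MAP = 4.80

The Uniform(0, θ) likelihood is θ^(−n) for θ ≥ max(xᵢ), zero otherwise. Here max(xᵢ) = 4.80.
Posterior ∝ θ^(−2) · θ^(−6) = θ^(−8) on θ ≥ max(1.9, 4.80) = 4.80.
This density is strictly decreasing in θ, so the posterior mode lies at the lower boundary of the support.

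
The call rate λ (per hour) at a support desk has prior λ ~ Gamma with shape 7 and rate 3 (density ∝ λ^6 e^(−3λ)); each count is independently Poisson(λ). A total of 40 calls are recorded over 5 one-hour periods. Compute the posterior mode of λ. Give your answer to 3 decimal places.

Σxᵢ = 40, n = 5.
Posterior ∝ λ^6e^(−3λ) · λ^40e^(−5λ) = λ^46e^(−8λ), i.e. Gamma(shape=47, rate=8).
The mode of a Gamma(a, b) with a ≥ 1 (shape–rate) is (a−1)/b = 46/8 ≈ 5.750.

λ̂_MAP = 5.750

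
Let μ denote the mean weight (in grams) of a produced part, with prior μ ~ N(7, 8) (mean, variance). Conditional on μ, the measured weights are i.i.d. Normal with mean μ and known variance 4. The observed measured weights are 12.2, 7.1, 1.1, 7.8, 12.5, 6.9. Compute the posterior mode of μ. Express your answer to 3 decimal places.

n = 6; x̄ = (12.2 + 7.1 + 1.1 + 7.8 + 12.5 + 6.9)/6 = 47.6/6 = 119/15 ≈ 7.9333.
For a Normal prior and Normal likelihood with known variance, the posterior is Normal; its mode equals its mean, the precision-weighted average.
Prior precision 1/σ₀² = 1/8 = 0.125; data precision n/σ² = 6/4 = 1.5.
μ̂ = (0.125·7 + 1.5·(119/15)) / (0.125 + 1.5) = 12.775/1.625 = 511/65 ≈ 7.862.

μ̂_MAP = 7.862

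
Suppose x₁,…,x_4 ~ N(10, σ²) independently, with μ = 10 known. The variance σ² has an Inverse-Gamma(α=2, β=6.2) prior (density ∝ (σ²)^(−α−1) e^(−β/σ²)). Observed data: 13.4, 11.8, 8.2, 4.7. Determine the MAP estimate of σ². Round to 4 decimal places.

Sum of squared deviations about the known mean: SS = (13.4−10)² + (11.8−10)² + (8.2−10)² + (4.7−10)² = 46.13.
The Normal likelihood contributes (σ²)^(−n/2) exp(−SS/(2σ²)), so the posterior is Inverse-Gamma(α + n/2, β + SS/2) = Inverse-Gamma(4, 29.265).
The mode of Inverse-Gamma(a, b) is b/(a+1) = 29.265/5 ≈ 5.8530.

σ̂²_MAP = 5.8530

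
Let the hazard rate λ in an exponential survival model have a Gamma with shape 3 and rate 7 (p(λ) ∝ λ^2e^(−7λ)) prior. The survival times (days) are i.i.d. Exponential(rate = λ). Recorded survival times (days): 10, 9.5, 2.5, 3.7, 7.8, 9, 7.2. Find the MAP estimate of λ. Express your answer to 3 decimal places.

λ̂_MAP = 0.159

The Exponential(rate=λ) likelihood is ∝ λ^n e^(−λΣtᵢ). Here n = 7 and Σtᵢ = 10 + 9.5 + 2.5 + 3.7 + 7.8 + 9 + 7.2 = 49.7.
Posterior ∝ λ^2e^(−7λ) · λ^7e^(−49.7λ) = λ^9e^(−56.7λ), i.e. Gamma(10, 56.7).
Mode = (a−1)/b = 9/56.7 ≈ 0.159.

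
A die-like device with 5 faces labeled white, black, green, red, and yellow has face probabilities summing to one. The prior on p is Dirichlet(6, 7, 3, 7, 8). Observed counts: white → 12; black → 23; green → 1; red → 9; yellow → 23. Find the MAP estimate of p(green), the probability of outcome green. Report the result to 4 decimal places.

MAP estimate of p(green) = 0.0319

The posterior is Dirichlet(αᵢ + nᵢ) = Dirichlet(18, 30, 4, 16, 31).
For a Dirichlet(a₁,…,a_K) with all aᵢ > 1, the mode has j-th component (aⱼ − 1)/(Σaᵢ − K).
Here Σaᵢ = 99 and K = 5, so p(green) = (4 − 1)/(99 − 5) = 3/94 ≈ 0.0319.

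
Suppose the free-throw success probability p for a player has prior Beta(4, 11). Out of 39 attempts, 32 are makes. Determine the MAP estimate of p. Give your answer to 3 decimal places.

p̂_MAP = 0.673

Prior: Beta(4, 11).
Data: 32 successes in 39 trials. The binomial likelihood contributes p^32(1−p)^7, so the posterior is Beta(4+32, 11+7) = Beta(36, 18).
For Beta(a, b) with a, b > 1 the mode is (a−1)/(a+b−2) = 35/52 ≈ 0.673.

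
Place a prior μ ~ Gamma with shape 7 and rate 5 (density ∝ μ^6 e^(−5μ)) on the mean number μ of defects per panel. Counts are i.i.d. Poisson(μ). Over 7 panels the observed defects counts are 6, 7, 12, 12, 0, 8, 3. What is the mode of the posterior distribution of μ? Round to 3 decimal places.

μ̂_MAP = 4.500

Σxᵢ = 6+7+12+12+0+8+3 = 48, with n = 7.
Posterior ∝ μ^6e^(−5μ) · μ^48e^(−7μ) = μ^54e^(−12μ), i.e. Gamma(shape=55, rate=12).
The mode of a Gamma(a, b) with a ≥ 1 (shape–rate) is (a−1)/b = 54/12 ≈ 4.500.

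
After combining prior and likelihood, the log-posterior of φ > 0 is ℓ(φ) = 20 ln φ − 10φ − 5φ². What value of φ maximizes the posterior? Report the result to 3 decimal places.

φ̂_MAP = 1.000

ℓ'(φ) = 20/φ − 10 − 10φ. Setting this to zero and multiplying by φ: 10φ² + 10φ − 20 = 0.
φ = (−10 + √(10² + 4·10·20)) / (2·10) = (−10 + √900) / 20 = (−10 + 30)/20 = 1.
ℓ''(φ) = −20/φ² − 10 < 0, confirming a maximum.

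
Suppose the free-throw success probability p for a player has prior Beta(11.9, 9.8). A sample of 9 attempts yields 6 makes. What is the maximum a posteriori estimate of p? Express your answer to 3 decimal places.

Prior: Beta(11.9, 9.8).
Data: 6 successes in 9 trials. The binomial likelihood contributes p^6(1−p)^3, so the posterior is Beta(11.9+6, 9.8+3) = Beta(17.9, 12.8).
For Beta(a, b) with a, b > 1 the mode is (a−1)/(a+b−2) = 16.9/28.7 ≈ 0.589.

p̂_MAP = 0.589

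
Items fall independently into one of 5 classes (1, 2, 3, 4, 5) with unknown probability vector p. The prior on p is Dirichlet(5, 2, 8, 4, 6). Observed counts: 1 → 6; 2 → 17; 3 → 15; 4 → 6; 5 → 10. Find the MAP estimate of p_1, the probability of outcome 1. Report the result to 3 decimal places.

MAP estimate: 0.135

The posterior is Dirichlet(αᵢ + nᵢ) = Dirichlet(11, 19, 23, 10, 16).
For a Dirichlet(a₁,…,a_K) with all aᵢ > 1, the mode has j-th component (aⱼ − 1)/(Σaᵢ − K).
Here Σaᵢ = 79 and K = 5, so p_1 = (11 − 1)/(79 − 5) = 10/74 ≈ 0.135.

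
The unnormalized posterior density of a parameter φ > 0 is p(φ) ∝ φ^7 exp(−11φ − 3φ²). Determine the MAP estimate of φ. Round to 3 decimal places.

φ̂_MAP = 0.500

ℓ'(φ) = 7/φ − 11 − 6φ. Setting this to zero and multiplying by φ: 6φ² + 11φ − 7 = 0.
φ = (−11 + √(11² + 4·6·7)) / (2·6) = (−11 + √289) / 12 = (−11 + 17)/12 = 1/2.
ℓ''(φ) = −7/φ² − 6 < 0, confirming a maximum.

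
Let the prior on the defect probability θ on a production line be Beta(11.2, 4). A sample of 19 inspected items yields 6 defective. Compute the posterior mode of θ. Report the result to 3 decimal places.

θ̂_MAP = 0.503

Prior: Beta(11.2, 4).
Data: 6 successes in 19 trials. The binomial likelihood contributes θ^6(1−θ)^13, so the posterior is Beta(11.2+6, 4+13) = Beta(17.2, 17).
For Beta(a, b) with a, b > 1 the mode is (a−1)/(a+b−2) = 16.2/32.2 ≈ 0.503.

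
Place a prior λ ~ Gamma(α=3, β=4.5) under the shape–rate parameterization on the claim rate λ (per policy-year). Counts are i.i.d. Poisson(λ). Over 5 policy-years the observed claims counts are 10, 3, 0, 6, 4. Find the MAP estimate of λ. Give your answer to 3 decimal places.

Σxᵢ = 10+3+0+6+4 = 23, with n = 5.
Posterior ∝ λ^2e^(−4.5λ) · λ^23e^(−5λ) = λ^25e^(−9.5λ), i.e. Gamma(shape=26, rate=9.5).
The mode of a Gamma(a, b) with a ≥ 1 (shape–rate) is (a−1)/b = 25/9.5 ≈ 2.632.

λ̂_MAP = 2.632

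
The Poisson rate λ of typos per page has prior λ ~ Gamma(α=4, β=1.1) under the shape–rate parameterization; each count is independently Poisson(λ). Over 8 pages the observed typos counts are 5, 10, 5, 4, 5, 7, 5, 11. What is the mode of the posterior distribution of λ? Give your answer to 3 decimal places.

λ̂_MAP = 6.044

Σxᵢ = 5+10+5+4+5+7+5+11 = 52, with n = 8.
Posterior ∝ λ^3e^(−1.1λ) · λ^52e^(−8λ) = λ^55e^(−9.1λ), i.e. Gamma(shape=56, rate=9.1).
The mode of a Gamma(a, b) with a ≥ 1 (shape–rate) is (a−1)/b = 55/9.1 ≈ 6.044.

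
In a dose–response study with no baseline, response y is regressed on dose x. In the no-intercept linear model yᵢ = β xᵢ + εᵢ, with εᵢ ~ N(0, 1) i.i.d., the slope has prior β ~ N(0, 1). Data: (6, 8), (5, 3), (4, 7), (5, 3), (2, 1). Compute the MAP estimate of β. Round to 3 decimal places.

log p(β | y) = −Σ(yᵢ − βxᵢ)²/(2·1) − β²/(2·1) + const.
Setting the derivative to zero: Σxᵢ(yᵢ − βxᵢ)/1 − β/1 = 0, so β = Σxᵢyᵢ / (Σxᵢ² + σ²/τ²).
Σxᵢyᵢ = 6·8 + 5·3 + 4·7 + 5·3 + 2·1 = 108; Σxᵢ² = 106; σ²/τ² = 1.
β̂_MAP = 108 / (106 + 1) = 108/107 ≈ 1.009.

β̂_MAP = 1.009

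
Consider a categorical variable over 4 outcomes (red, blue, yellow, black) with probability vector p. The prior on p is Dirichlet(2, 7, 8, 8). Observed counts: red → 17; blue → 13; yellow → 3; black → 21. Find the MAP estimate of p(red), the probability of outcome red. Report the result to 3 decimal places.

MAP estimate of p(red) = 0.240

The posterior is Dirichlet(αᵢ + nᵢ) = Dirichlet(19, 20, 11, 29).
For a Dirichlet(a₁,…,a_K) with all aᵢ > 1, the mode has j-th component (aⱼ − 1)/(Σaᵢ − K).
Here Σaᵢ = 79 and K = 4, so p(red) = (19 − 1)/(79 − 4) = 18/75 ≈ 0.240.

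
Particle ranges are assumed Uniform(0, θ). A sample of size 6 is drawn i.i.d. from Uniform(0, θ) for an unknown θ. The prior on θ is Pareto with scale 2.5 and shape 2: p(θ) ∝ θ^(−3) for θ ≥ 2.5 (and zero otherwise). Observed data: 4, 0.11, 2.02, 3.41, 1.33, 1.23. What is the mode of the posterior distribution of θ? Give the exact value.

The Uniform(0, θ) likelihood is θ^(−n) for θ ≥ max(xᵢ), zero otherwise. Here max(xᵢ) = 4.
Posterior ∝ θ^(−3) · θ^(−6) = θ^(−9) on θ ≥ max(2.5, 4) = 4.
This density is strictly decreasing in θ, so the posterior mode lies at the lower boundary of the support.

θ̂_MAP = 4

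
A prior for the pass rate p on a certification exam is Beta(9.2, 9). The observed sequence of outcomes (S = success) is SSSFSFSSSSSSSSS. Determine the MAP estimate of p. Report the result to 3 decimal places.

Prior: Beta(9.2, 9).
Data: 13 successes in 15 trials (from the sequence). The binomial likelihood contributes p^13(1−p)^2, so the posterior is Beta(9.2+13, 9+2) = Beta(22.2, 11).
For Beta(a, b) with a, b > 1 the mode is (a−1)/(a+b−2) = 21.2/31.2 ≈ 0.679.

p̂_MAP = 0.679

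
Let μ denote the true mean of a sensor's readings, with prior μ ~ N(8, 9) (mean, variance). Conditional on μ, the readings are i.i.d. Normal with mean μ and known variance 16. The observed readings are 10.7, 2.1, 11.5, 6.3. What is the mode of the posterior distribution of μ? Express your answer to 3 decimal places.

μ̂_MAP = 7.758

n = 4; x̄ = (10.7 + 2.1 + 11.5 + 6.3)/4 = 30.6/4 = 7.65.
For a Normal prior and Normal likelihood with known variance, the posterior is Normal; its mode equals its mean, the precision-weighted average.
Prior precision 1/σ₀² = 1/9; data precision n/σ² = 4/16 = 0.25.
μ̂ = ((1/9)·8 + 0.25·7.65) / (1/9 + 0.25) = (2017/720)/(13/36) = 2017/260 ≈ 7.758.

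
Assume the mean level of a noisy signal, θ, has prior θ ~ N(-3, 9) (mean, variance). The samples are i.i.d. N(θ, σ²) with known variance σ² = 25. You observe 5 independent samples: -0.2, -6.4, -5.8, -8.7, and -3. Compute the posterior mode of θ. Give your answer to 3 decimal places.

n = 5; x̄ = ((-0.2) + (-6.4) + (-5.8) + (-8.7) + (-3))/5 = -24.1/5 = -4.82.
For a Normal prior and Normal likelihood with known variance, the posterior is Normal; its mode equals its mean, the precision-weighted average.
Prior precision 1/σ₀² = 1/9; data precision n/σ² = 5/25 = 0.2.
θ̂ = ((1/9)·(-3) + 0.2·(-4.82)) / (1/9 + 0.2) = (-973/750)/(14/45) = -4.170.

θ̂_MAP = -4.170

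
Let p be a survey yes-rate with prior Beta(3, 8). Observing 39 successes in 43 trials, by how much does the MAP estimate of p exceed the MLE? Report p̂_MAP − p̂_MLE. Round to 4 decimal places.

Posterior is Beta(42, 12); MAP = (42−1)/(54−2) = 41/52 ≈ 0.78846.
MLE ignores the prior: p̂_MLE = k/n = 39/43 ≈ 0.90698.
Difference = 41/52 − 39/43 = -265/2236 ≈ -0.1185.

MAP − MLE = -0.1185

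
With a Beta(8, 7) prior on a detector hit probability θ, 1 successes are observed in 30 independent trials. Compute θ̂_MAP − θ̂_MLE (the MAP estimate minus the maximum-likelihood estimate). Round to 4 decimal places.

Posterior is Beta(9, 36); MAP = (9−1)/(45−2) = 8/43 ≈ 0.18605.
MLE ignores the prior: θ̂_MLE = k/n = 1/30 ≈ 0.03333.
Difference = 8/43 − 1/30 = 197/1290 ≈ 0.1527.

MAP − MLE = 0.1527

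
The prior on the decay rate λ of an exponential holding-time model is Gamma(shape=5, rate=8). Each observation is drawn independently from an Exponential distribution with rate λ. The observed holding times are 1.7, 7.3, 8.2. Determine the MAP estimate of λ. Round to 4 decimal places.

λ̂_MAP = 0.2778

The Exponential(rate=λ) likelihood is ∝ λ^n e^(−λΣtᵢ). Here n = 3 and Σtᵢ = 1.7 + 7.3 + 8.2 = 17.2.
Posterior ∝ λ^4e^(−8λ) · λ^3e^(−17.2λ) = λ^7e^(−25.2λ), i.e. Gamma(8, 25.2).
Mode = (a−1)/b = 7/25.2 ≈ 0.2778.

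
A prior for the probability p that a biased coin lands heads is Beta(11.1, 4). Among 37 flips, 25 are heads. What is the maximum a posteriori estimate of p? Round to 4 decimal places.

p̂_MAP = 0.7006

Prior: Beta(11.1, 4).
Data: 25 successes in 37 trials. The binomial likelihood contributes p^25(1−p)^12, so the posterior is Beta(11.1+25, 4+12) = Beta(36.1, 16).
For Beta(a, b) with a, b > 1 the mode is (a−1)/(a+b−2) = 35.1/50.1 ≈ 0.7006.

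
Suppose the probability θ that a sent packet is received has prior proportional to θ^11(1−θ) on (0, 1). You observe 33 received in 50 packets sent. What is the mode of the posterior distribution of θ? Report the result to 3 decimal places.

The prior density ∝ θ^11(1−θ)^1 is the kernel of Beta(12, 2).
Data: 33 successes in 50 trials. The binomial likelihood contributes θ^33(1−θ)^17, so the posterior is Beta(12+33, 2+17) = Beta(45, 19).
For Beta(a, b) with a, b > 1 the mode is (a−1)/(a+b−2) = 44/62 ≈ 0.710.

θ̂_MAP = 0.710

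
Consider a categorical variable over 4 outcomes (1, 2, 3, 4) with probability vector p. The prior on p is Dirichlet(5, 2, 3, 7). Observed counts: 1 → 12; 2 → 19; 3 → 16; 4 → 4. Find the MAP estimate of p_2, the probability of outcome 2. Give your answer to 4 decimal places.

MAP estimate: 0.3125

The posterior is Dirichlet(αᵢ + nᵢ) = Dirichlet(17, 21, 19, 11).
For a Dirichlet(a₁,…,a_K) with all aᵢ > 1, the mode has j-th component (aⱼ − 1)/(Σaᵢ − K).
Here Σaᵢ = 68 and K = 4, so p_2 = (21 − 1)/(68 − 4) = 20/64 ≈ 0.3125.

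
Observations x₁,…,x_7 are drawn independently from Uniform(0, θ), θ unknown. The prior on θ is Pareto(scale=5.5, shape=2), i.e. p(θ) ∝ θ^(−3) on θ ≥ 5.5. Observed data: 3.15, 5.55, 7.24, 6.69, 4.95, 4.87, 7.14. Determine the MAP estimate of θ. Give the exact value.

θ̂_MAP = 7.24

The Uniform(0, θ) likelihood is θ^(−n) for θ ≥ max(xᵢ), zero otherwise. Here max(xᵢ) = 7.24.
Posterior ∝ θ^(−3) · θ^(−7) = θ^(−10) on θ ≥ max(5.5, 7.24) = 7.24.
This density is strictly decreasing in θ, so the posterior mode lies at the lower boundary of the support.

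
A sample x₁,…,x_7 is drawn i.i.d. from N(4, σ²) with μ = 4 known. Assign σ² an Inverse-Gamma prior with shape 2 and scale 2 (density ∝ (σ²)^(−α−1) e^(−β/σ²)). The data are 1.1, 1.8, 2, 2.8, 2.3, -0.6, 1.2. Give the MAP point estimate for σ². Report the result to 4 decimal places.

Sum of squared deviations about the known mean: SS = (1.1−4)² + (1.8−4)² + (2−4)² + (2.8−4)² + (2.3−4)² + (-0.6−4)² + (1.2−4)² = 50.58.
The Normal likelihood contributes (σ²)^(−n/2) exp(−SS/(2σ²)), so the posterior is Inverse-Gamma(α + n/2, β + SS/2) = Inverse-Gamma(5.5, 27.29).
The mode of Inverse-Gamma(a, b) is b/(a+1) = 27.29/6.5 ≈ 4.1985.

σ̂²_MAP = 4.1985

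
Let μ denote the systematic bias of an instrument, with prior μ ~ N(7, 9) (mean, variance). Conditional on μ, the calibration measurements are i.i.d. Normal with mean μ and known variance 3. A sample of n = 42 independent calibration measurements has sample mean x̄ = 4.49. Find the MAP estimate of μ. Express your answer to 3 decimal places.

μ̂_MAP = 4.510

n = 42, x̄ = 4.49.
For a Normal prior and Normal likelihood with known variance, the posterior is Normal; its mode equals its mean, the precision-weighted average.
Prior precision 1/σ₀² = 1/9; data precision n/σ² = 42/3 = 14.
μ̂ = ((1/9)·7 + 14·4.49) / (1/9 + 14) = (28637/450)/(127/9) = 28637/6350 ≈ 4.510.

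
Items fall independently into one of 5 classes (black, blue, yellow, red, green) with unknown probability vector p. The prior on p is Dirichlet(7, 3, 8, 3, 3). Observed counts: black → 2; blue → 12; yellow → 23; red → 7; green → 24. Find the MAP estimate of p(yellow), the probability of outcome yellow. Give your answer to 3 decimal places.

MAP estimate of p(yellow) = 0.345

The posterior is Dirichlet(αᵢ + nᵢ) = Dirichlet(9, 15, 31, 10, 27).
For a Dirichlet(a₁,…,a_K) with all aᵢ > 1, the mode has j-th component (aⱼ − 1)/(Σaᵢ − K).
Here Σaᵢ = 92 and K = 5, so p(yellow) = (31 − 1)/(92 − 5) = 30/87 ≈ 0.345.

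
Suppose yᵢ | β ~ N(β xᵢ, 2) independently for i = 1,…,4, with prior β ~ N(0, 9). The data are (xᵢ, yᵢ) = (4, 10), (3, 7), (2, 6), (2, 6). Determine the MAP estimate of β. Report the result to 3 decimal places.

log p(β | y) = −Σ(yᵢ − βxᵢ)²/(2·2) − β²/(2·9) + const.
Setting the derivative to zero: Σxᵢ(yᵢ − βxᵢ)/2 − β/9 = 0, so β = Σxᵢyᵢ / (Σxᵢ² + σ²/τ²).
Σxᵢyᵢ = 4·10 + 3·7 + 2·6 + 2·6 = 85; Σxᵢ² = 33; σ²/τ² = 2/9.
β̂_MAP = 85 / (33 + 2/9) = 85/(299/9) = 765/299 ≈ 2.559.

β̂_MAP = 2.559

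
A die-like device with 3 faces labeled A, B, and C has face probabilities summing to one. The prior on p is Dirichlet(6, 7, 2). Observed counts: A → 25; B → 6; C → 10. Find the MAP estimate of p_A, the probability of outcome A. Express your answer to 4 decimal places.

MAP estimate of p_A = 0.5660

The posterior is Dirichlet(αᵢ + nᵢ) = Dirichlet(31, 13, 12).
For a Dirichlet(a₁,…,a_K) with all aᵢ > 1, the mode has j-th component (aⱼ − 1)/(Σaᵢ − K).
Here Σaᵢ = 56 and K = 3, so p_A = (31 − 1)/(56 − 3) = 30/53 ≈ 0.5660.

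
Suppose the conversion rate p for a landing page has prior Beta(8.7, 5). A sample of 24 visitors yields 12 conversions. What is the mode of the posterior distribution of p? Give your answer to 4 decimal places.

Prior: Beta(8.7, 5).
Data: 12 successes in 24 trials. The binomial likelihood contributes p^12(1−p)^12, so the posterior is Beta(8.7+12, 5+12) = Beta(20.7, 17).
For Beta(a, b) with a, b > 1 the mode is (a−1)/(a+b−2) = 19.7/35.7 ≈ 0.5518.

p̂_MAP = 0.5518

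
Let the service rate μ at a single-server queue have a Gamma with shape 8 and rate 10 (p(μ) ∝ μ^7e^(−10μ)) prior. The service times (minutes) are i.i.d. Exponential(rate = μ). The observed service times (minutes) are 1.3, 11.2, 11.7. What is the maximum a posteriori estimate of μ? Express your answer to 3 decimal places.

The Exponential(rate=μ) likelihood is ∝ μ^n e^(−μΣtᵢ). Here n = 3 and Σtᵢ = 1.3 + 11.2 + 11.7 = 24.2.
Posterior ∝ μ^7e^(−10μ) · μ^3e^(−24.2μ) = μ^10e^(−34.2μ), i.e. Gamma(11, 34.2).
Mode = (a−1)/b = 10/34.2 ≈ 0.292.

μ̂_MAP = 0.292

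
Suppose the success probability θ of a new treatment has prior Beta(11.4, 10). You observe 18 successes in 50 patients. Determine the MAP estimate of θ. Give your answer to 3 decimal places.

Prior: Beta(11.4, 10).
Data: 18 successes in 50 trials. The binomial likelihood contributes θ^18(1−θ)^32, so the posterior is Beta(11.4+18, 10+32) = Beta(29.4, 42).
For Beta(a, b) with a, b > 1 the mode is (a−1)/(a+b−2) = 28.4/69.4 ≈ 0.409.

θ̂_MAP = 0.409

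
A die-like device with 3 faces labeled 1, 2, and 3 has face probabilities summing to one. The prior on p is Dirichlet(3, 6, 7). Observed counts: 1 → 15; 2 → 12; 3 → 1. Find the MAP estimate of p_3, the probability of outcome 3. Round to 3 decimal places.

MAP estimate: 0.171

The posterior is Dirichlet(αᵢ + nᵢ) = Dirichlet(18, 18, 8).
For a Dirichlet(a₁,…,a_K) with all aᵢ > 1, the mode has j-th component (aⱼ − 1)/(Σaᵢ − K).
Here Σaᵢ = 44 and K = 3, so p_3 = (8 − 1)/(44 − 3) = 7/41 ≈ 0.171.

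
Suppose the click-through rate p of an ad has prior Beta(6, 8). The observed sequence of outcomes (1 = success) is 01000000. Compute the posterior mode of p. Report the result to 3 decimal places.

p̂_MAP = 0.300

Prior: Beta(6, 8).
Data: 1 success in 8 trials (from the sequence). The binomial likelihood contributes p(1−p)^7, so the posterior is Beta(6+1, 8+7) = Beta(7, 15).
For Beta(a, b) with a, b > 1 the mode is (a−1)/(a+b−2) = 6/20 ≈ 0.300.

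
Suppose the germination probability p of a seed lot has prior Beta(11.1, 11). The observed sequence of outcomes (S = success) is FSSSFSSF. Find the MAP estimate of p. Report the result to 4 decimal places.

Prior: Beta(11.1, 11).
Data: 5 successes in 8 trials (from the sequence). The binomial likelihood contributes p^5(1−p)^3, so the posterior is Beta(11.1+5, 11+3) = Beta(16.1, 14).
For Beta(a, b) with a, b > 1 the mode is (a−1)/(a+b−2) = 15.1/28.1 ≈ 0.5374.

p̂_MAP = 0.5374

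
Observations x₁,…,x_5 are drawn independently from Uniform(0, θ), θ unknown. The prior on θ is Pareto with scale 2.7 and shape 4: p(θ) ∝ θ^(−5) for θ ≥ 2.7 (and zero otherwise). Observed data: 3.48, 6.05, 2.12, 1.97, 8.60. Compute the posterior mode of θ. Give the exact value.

The Uniform(0, θ) likelihood is θ^(−n) for θ ≥ max(xᵢ), zero otherwise. Here max(xᵢ) = 8.60.
Posterior ∝ θ^(−5) · θ^(−5) = θ^(−10) on θ ≥ max(2.7, 8.60) = 8.60.
This density is strictly decreasing in θ, so the posterior mode lies at the lower boundary of the support.

θ̂_MAP = 8.60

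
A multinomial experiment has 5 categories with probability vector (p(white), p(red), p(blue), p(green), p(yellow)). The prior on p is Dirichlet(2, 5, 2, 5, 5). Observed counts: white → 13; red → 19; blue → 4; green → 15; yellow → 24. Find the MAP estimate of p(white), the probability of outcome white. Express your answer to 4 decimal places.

The posterior is Dirichlet(αᵢ + nᵢ) = Dirichlet(15, 24, 6, 20, 29).
For a Dirichlet(a₁,…,a_K) with all aᵢ > 1, the mode has j-th component (aⱼ − 1)/(Σaᵢ − K).
Here Σaᵢ = 94 and K = 5, so p(white) = (15 − 1)/(94 − 5) = 14/89 ≈ 0.1573.

MAP estimate of p(white) = 0.1573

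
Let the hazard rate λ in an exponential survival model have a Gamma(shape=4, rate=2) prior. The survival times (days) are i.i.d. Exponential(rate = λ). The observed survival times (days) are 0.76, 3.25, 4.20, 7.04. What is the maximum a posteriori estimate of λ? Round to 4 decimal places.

λ̂_MAP = 0.4058

The Exponential(rate=λ) likelihood is ∝ λ^n e^(−λΣtᵢ). Here n = 4 and Σtᵢ = 0.76 + 3.25 + 4.20 + 7.04 = 15.25.
Posterior ∝ λ^3e^(−2λ) · λ^4e^(−15.25λ) = λ^7e^(−17.25λ), i.e. Gamma(8, 17.25).
Mode = (a−1)/b = 7/17.25 ≈ 0.4058.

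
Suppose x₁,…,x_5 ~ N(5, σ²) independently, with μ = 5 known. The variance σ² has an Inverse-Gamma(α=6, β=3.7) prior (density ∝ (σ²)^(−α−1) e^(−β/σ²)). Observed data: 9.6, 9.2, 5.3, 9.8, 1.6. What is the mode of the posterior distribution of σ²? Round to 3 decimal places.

σ̂²_MAP = 4.257

Sum of squared deviations about the known mean: SS = (9.6−5)² + (9.2−5)² + (5.3−5)² + (9.8−5)² + (1.6−5)² = 73.49.
The Normal likelihood contributes (σ²)^(−n/2) exp(−SS/(2σ²)), so the posterior is Inverse-Gamma(α + n/2, β + SS/2) = Inverse-Gamma(8.5, 40.445).
The mode of Inverse-Gamma(a, b) is b/(a+1) = 40.445/9.5 ≈ 4.257.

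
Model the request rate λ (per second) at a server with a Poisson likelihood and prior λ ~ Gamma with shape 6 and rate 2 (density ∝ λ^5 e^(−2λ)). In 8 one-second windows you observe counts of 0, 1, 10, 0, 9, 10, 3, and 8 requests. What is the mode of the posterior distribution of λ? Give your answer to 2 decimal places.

λ̂_MAP = 4.60

Σxᵢ = 0+1+10+0+9+10+3+8 = 41, with n = 8.
Posterior ∝ λ^5e^(−2λ) · λ^41e^(−8λ) = λ^46e^(−10λ), i.e. Gamma(shape=47, rate=10).
The mode of a Gamma(a, b) with a ≥ 1 (shape–rate) is (a−1)/b = 46/10 ≈ 4.60.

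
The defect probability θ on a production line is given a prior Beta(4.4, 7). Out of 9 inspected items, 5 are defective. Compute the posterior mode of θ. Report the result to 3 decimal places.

Prior: Beta(4.4, 7).
Data: 5 successes in 9 trials. The binomial likelihood contributes θ^5(1−θ)^4, so the posterior is Beta(4.4+5, 7+4) = Beta(9.4, 11).
For Beta(a, b) with a, b > 1 the mode is (a−1)/(a+b−2) = 8.4/18.4 ≈ 0.457.

θ̂_MAP = 0.457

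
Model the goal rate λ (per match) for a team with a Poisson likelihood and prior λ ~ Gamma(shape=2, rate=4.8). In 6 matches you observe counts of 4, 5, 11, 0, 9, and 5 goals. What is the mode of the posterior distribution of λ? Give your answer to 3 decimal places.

λ̂_MAP = 3.241

Σxᵢ = 4+5+11+0+9+5 = 34, with n = 6.
Posterior ∝ λe^(−4.8λ) · λ^34e^(−6λ) = λ^35e^(−10.8λ), i.e. Gamma(shape=36, rate=10.8).
The mode of a Gamma(a, b) with a ≥ 1 (shape–rate) is (a−1)/b = 35/10.8 ≈ 3.241.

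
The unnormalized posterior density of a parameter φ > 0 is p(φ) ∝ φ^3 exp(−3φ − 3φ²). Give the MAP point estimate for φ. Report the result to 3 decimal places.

φ̂_MAP = 0.500

ℓ'(φ) = 3/φ − 3 − 6φ. Setting this to zero and multiplying by φ: 6φ² + 3φ − 3 = 0.
φ = (−3 + √(3² + 4·6·3)) / (2·6) = (−3 + √81) / 12 = (−3 + 9)/12 = 1/2.
ℓ''(φ) = −3/φ² − 6 < 0, confirming a maximum.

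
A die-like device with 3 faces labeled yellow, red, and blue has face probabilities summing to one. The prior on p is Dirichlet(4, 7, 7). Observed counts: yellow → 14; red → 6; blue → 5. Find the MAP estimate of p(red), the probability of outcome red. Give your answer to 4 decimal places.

MAP estimate of p(red) = 0.3000

The posterior is Dirichlet(αᵢ + nᵢ) = Dirichlet(18, 13, 12).
For a Dirichlet(a₁,…,a_K) with all aᵢ > 1, the mode has j-th component (aⱼ − 1)/(Σaᵢ − K).
Here Σaᵢ = 43 and K = 3, so p(red) = (13 − 1)/(43 − 3) = 12/40 ≈ 0.3000.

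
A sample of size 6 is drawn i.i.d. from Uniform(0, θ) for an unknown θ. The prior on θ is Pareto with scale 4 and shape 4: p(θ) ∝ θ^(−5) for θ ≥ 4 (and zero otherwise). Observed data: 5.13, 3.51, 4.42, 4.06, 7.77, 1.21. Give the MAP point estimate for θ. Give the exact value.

The Uniform(0, θ) likelihood is θ^(−n) for θ ≥ max(xᵢ), zero otherwise. Here max(xᵢ) = 7.77.
Posterior ∝ θ^(−5) · θ^(−6) = θ^(−11) on θ ≥ max(4, 7.77) = 7.77.
This density is strictly decreasing in θ, so the posterior mode lies at the lower boundary of the support.

θ̂_MAP = 7.77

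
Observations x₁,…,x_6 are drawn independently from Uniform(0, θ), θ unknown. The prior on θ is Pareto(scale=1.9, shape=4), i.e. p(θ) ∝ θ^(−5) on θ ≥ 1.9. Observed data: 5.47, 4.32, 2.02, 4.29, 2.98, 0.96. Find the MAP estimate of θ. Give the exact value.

θ̂_MAP = 5.47

The Uniform(0, θ) likelihood is θ^(−n) for θ ≥ max(xᵢ), zero otherwise. Here max(xᵢ) = 5.47.
Posterior ∝ θ^(−5) · θ^(−6) = θ^(−11) on θ ≥ max(1.9, 5.47) = 5.47.
This density is strictly decreasing in θ, so the posterior mode lies at the lower boundary of the support.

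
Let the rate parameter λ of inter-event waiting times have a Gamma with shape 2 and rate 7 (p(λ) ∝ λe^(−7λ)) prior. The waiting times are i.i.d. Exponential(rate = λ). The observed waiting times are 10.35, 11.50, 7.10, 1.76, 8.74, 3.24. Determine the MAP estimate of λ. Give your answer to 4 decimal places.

λ̂_MAP = 0.1409

The Exponential(rate=λ) likelihood is ∝ λ^n e^(−λΣtᵢ). Here n = 6 and Σtᵢ = 10.35 + 11.50 + 7.10 + 1.76 + 8.74 + 3.24 = 42.69.
Posterior ∝ λe^(−7λ) · λ^6e^(−42.69λ) = λ^7e^(−49.69λ), i.e. Gamma(8, 49.69).
Mode = (a−1)/b = 7/49.69 ≈ 0.1409.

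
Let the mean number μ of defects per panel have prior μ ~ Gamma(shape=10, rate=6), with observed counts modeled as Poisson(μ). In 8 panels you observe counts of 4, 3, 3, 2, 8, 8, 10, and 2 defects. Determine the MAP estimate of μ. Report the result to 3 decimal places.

Σxᵢ = 4+3+3+2+8+8+10+2 = 40, with n = 8.
Posterior ∝ μ^9e^(−6μ) · μ^40e^(−8μ) = μ^49e^(−14μ), i.e. Gamma(shape=50, rate=14).
The mode of a Gamma(a, b) with a ≥ 1 (shape–rate) is (a−1)/b = 49/14 ≈ 3.500.

μ̂_MAP = 3.500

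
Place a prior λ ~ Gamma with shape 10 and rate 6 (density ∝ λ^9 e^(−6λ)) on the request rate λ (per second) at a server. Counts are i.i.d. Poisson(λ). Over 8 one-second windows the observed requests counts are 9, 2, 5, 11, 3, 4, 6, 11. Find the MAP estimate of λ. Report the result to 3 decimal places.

λ̂_MAP = 4.286

Σxᵢ = 9+2+5+11+3+4+6+11 = 51, with n = 8.
Posterior ∝ λ^9e^(−6λ) · λ^51e^(−8λ) = λ^60e^(−14λ), i.e. Gamma(shape=61, rate=14).
The mode of a Gamma(a, b) with a ≥ 1 (shape–rate) is (a−1)/b = 60/14 ≈ 4.286.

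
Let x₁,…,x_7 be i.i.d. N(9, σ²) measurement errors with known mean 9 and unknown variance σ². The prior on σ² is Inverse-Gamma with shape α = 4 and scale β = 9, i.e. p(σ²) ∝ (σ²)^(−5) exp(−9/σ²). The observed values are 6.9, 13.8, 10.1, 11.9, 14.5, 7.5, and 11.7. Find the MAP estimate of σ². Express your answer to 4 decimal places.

Sum of squared deviations about the known mean: SS = (6.9−9)² + (13.8−9)² + (10.1−9)² + (11.9−9)² + (14.5−9)² + (7.5−9)² + (11.7−9)² = 76.86.
The Normal likelihood contributes (σ²)^(−n/2) exp(−SS/(2σ²)), so the posterior is Inverse-Gamma(α + n/2, β + SS/2) = Inverse-Gamma(7.5, 47.43).
The mode of Inverse-Gamma(a, b) is b/(a+1) = 47.43/8.5 ≈ 5.5800.

σ̂²_MAP = 5.5800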